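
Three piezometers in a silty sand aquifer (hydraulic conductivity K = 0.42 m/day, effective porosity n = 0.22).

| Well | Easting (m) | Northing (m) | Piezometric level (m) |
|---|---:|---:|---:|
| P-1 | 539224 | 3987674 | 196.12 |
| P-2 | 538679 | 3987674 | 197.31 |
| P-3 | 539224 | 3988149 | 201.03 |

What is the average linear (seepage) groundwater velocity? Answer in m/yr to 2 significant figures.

∂h/∂x = (197.31 − 196.12) / (538679 − 539224) = -0.002183
∂h/∂y = (201.03 − 196.12) / (3988149 − 3987674) = +0.01034
|∇h| = √(-0.002183² + 0.01034²) = 0.01057
Seepage velocity v = K·i/n = 0.42 × 0.01057 / 0.22 = 0.02018 m/day = 7.371 m/yr.

7.4 m/yr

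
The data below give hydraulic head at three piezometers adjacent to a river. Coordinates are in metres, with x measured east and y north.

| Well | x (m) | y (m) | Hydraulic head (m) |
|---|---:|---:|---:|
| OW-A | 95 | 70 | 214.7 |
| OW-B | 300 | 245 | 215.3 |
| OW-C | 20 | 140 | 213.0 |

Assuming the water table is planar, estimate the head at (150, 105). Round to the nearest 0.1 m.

215.0 m

Taking OW-A as reference: OW-B−OW-A = (205, 175, +0.6); OW-C−OW-A = (-75, 70, -1.7).
Determinant of the coordinate differences = 205·70 − (-75)·175 = 27475.
∂h/∂x = [(+0.6)·70 − (-1.7)·175] / 27475 = +0.01236
∂h/∂y = [205·(-1.7) − (-75)·(+0.6)] / 27475 = -0.01105
h(150, 105) = 214.7 + (+0.01236)·(55) + (-0.01105)·(35) = 214.7 +0.680 -0.387 = 214.993 m.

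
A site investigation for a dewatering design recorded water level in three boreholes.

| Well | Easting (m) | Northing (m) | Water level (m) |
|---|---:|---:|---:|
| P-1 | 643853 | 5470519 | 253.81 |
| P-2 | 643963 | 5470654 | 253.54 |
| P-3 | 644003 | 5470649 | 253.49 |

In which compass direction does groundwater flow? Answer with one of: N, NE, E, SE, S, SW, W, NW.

Taking P-1 as reference: P-2−P-1 = (110, 135, -0.27); P-3−P-1 = (150, 130, -0.32).
Determinant of the coordinate differences = 110·130 − 150·135 = -5950.
∂h/∂x = [(-0.27)·130 − (-0.32)·135] / -5950 = -0.001361
∂h/∂y = [110·(-0.32) − 150·(-0.27)] / -5950 = -0.0008908
Flow = −∇h = (+0.001361 east, +0.0008908 north), which points northeast.

NE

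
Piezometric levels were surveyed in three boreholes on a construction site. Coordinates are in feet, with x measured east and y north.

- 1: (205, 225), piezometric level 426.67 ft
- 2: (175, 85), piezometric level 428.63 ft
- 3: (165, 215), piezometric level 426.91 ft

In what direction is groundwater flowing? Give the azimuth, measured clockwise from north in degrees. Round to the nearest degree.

Differences from 1: to 2 (Δx, Δy, Δh) = (-30, -140, +1.96); to 3 = (-40, -10, +0.24).
Determinant of the coordinate differences = (-30)·(-10) − (-40)·(-140) = -5300.
∂h/∂x = [(+1.96)·(-10) − (+0.24)·(-140)] / -5300 = -0.002642
∂h/∂y = [(-30)·(+0.24) − (-40)·(+1.96)] / -5300 = -0.01343
Flow direction (−∇h) has components (+0.002642 E, +0.01343 N).
Azimuth = atan2(E, N) = atan2(+0.002642, +0.01343) = 11.1° ≈ 011°.

011°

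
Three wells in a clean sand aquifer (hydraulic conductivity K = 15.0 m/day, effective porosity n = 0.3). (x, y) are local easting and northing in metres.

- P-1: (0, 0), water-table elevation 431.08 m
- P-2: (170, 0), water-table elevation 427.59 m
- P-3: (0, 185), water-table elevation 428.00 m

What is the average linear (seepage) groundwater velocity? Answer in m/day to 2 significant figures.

1.3 m/day

∂h/∂x = (427.59 − 431.08) / (170 − 0) = -0.02053
∂h/∂y = (428.00 − 431.08) / (185 − 0) = -0.01665
|∇h| = √(-0.02053² + -0.01665²) = 0.02643
Seepage velocity v = K·i/n = 15.0 × 0.02643 / 0.3 = 1.321 m/day.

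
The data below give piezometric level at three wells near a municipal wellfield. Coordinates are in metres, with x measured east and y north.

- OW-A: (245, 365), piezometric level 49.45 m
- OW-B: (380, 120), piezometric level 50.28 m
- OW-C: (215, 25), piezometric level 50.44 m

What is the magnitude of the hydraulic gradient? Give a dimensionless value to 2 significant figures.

0.0031

With h = a·x + b·y + c and OW-A as origin, the differences give:
  135·a + (-245)·b = +0.83
  (-30)·a + (-340)·b = +0.99
Eliminate b (×(-340) and ×(-245), subtract): -53250·a = -39.650 → a = ∂h/∂x = +0.0007446
Back-substitute: b = ∂h/∂y = -0.002977.
|∇h| = √(0.0007446² + -0.002977²) = 0.003069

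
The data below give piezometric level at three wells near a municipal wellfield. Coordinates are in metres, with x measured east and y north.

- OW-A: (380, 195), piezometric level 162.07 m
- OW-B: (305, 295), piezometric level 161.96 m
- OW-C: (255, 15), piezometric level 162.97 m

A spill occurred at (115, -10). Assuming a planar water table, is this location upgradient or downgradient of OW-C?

Taking OW-A as reference: OW-B−OW-A = (-75, 100, -0.11); OW-C−OW-A = (-125, -180, +0.90).
Determinant of the coordinate differences = (-75)·(-180) − (-125)·100 = 26000.
∂h/∂x = [(-0.11)·(-180) − (+0.90)·100] / 26000 = -0.002700
∂h/∂y = [(-75)·(+0.90) − (-125)·(-0.11)] / 26000 = -0.003125
Head at (115, -10) = 162.07 + (-0.002700)·(-265) + (-0.003125)·(-205) = 163.43 m.
That is higher than the 162.97 m at OW-C, so the point is upgradient.

upgradient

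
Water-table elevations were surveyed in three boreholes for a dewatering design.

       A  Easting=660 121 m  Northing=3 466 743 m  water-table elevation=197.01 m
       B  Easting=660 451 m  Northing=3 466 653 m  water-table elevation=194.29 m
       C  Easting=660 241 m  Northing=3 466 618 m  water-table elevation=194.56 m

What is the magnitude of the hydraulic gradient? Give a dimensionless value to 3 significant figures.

0.0163

Differences from A: to B (Δx, Δy, Δh) = (330, -90, -2.72); to C = (120, -125, -2.45).
Determinant of the coordinate differences = 330·(-125) − 120·(-90) = -30450.
∂h/∂x = [(-2.72)·(-125) − (-2.45)·(-90)] / -30450 = -0.003924
∂h/∂y = [330·(-2.45) − 120·(-2.72)] / -30450 = +0.01583
|∇h| = √(-0.003924² + 0.01583²) = 0.01631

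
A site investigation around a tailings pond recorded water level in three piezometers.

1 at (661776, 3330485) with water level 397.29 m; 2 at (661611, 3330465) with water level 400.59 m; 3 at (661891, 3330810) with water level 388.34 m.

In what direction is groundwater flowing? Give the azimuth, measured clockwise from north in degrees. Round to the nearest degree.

Taking 1 as reference: 2−1 = (-165, -20, +3.30); 3−1 = (115, 325, -8.95).
Determinant of the coordinate differences = (-165)·325 − 115·(-20) = -51325.
∂h/∂x = [(+3.30)·325 − (-8.95)·(-20)] / -51325 = -0.01741
∂h/∂y = [(-165)·(-8.95) − 115·(+3.30)] / -51325 = -0.02138
Flow direction (−∇h) has components (+0.01741 E, +0.02138 N).
Azimuth = atan2(E, N) = atan2(+0.01741, +0.02138) = 39.2° ≈ 039°.

039°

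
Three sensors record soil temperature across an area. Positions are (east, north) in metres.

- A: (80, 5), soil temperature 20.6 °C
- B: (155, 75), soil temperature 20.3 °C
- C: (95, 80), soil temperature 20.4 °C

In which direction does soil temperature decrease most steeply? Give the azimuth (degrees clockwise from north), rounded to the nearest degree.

Three-point gradient (reference A): Δ to B = (75, 70, -0.3), Δ to C = (15, 75, -0.2).
∂T/∂x = -0.001858, ∂T/∂y = -0.002295 (det = 4575).
Steepest decrease is along −∇f: components (+0.001858 E, +0.002295 N).
Azimuth = atan2(+0.001858, +0.002295) = 39.0° ≈ 039°.

039°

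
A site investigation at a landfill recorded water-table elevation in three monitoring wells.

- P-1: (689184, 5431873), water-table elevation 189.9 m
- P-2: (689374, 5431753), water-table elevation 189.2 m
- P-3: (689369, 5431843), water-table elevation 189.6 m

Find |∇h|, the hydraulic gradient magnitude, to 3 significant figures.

Differences from P-1: to P-2 (Δx, Δy, Δh) = (190, -120, -0.7); to P-3 = (185, -30, -0.3).
Determinant of the coordinate differences = 190·(-30) − 185·(-120) = 16500.
∂h/∂x = [(-0.7)·(-30) − (-0.3)·(-120)] / 16500 = -0.0009091
∂h/∂y = [190·(-0.3) − 185·(-0.7)] / 16500 = +0.004394
|∇h| = √(-0.0009091² + 0.004394²) = 0.004487

0.00449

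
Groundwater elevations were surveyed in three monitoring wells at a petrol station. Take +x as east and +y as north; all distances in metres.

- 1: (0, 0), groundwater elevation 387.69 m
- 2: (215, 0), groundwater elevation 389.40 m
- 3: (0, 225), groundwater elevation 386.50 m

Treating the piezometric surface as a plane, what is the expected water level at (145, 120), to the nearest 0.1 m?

388.2 m

∂h/∂x = (389.40 − 387.69) / (215 − 0) = +0.007953
∂h/∂y = (386.50 − 387.69) / (225 − 0) = -0.005289
h(145, 120) = 387.69 + (+0.007953)·(145) + (-0.005289)·(120) = 387.69 +1.153 -0.635 = 388.209 m.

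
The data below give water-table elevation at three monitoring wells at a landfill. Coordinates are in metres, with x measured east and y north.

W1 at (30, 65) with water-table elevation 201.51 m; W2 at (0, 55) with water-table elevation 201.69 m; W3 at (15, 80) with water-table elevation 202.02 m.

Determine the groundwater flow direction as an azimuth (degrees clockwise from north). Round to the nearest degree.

148°

Three-point gradient (reference W1): Δ to W2 = (-30, -10, +0.18), Δ to W3 = (-15, 15, +0.51).
∂h/∂x = -0.01300, ∂h/∂y = +0.02100 (det = -600).
Flow direction (−∇h) has components (+0.01300 E, -0.02100 N).
Azimuth = atan2(E, N) = atan2(+0.01300, -0.02100) = 148.2° ≈ 148°.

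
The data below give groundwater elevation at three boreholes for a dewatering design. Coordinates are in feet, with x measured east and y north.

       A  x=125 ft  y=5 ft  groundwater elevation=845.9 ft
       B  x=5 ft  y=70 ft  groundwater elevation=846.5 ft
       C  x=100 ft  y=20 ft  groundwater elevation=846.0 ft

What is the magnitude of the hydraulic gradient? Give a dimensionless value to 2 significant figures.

0.022

With h = a·x + b·y + c and A as origin, the differences give:
  (-120)·a + 65·b = +0.6
  (-25)·a + 15·b = +0.1
Eliminate b (×15 and ×65, subtract): -175·a = 2.50 → a = ∂h/∂x = -0.01429
Back-substitute: b = ∂h/∂y = -0.01714.
|∇h| = √(-0.01429² + -0.01714²) = 0.02232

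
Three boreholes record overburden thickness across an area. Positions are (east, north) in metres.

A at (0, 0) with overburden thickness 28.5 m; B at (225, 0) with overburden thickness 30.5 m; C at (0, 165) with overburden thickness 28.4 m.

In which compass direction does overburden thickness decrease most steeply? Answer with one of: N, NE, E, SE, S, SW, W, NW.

W

∂d/∂x = (30.5 − 28.5) / (225 − 0) = +0.008889
∂d/∂y = (28.4 − 28.5) / (165 − 0) = -0.0006061
Steepest decrease is along −∇f = (-0.008889 E, +0.0006061 N) → west.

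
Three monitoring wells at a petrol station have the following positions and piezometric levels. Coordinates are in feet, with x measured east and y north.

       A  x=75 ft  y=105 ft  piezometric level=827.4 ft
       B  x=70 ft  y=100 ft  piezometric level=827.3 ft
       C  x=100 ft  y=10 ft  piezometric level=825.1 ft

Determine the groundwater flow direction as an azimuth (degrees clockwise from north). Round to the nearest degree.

172°

Taking A as reference: B−A = (-5, -5, -0.1); C−A = (25, -95, -2.3).
Solve a·Δx + b·Δy = Δh: det = (-5)·(-95) − 25·(-5) = 600.
∂h/∂x = [(-0.1)·(-95) − (-2.3)·(-5)] / 600 = -0.003333
∂h/∂y = [(-5)·(-2.3) − 25·(-0.1)] / 600 = +0.02333
Flow direction (−∇h) has components (+0.003333 E, -0.02333 N).
Azimuth = atan2(E, N) = atan2(+0.003333, -0.02333) = 171.9° ≈ 172°.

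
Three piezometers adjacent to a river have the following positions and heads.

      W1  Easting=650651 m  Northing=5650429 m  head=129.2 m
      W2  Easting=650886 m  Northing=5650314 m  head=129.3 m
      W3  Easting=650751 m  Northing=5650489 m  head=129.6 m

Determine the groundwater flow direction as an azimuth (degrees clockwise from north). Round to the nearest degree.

With h = a·x + b·y + c and W1 as origin, the differences give:
  235·a + (-115)·b = +0.1
  100·a + 60·b = +0.4
Eliminate b (×60 and ×(-115), subtract): 25600·a = 52.00 → a = ∂h/∂x = +0.002031
Back-substitute: b = ∂h/∂y = +0.003281.
Flow direction (−∇h) has components (-0.002031 E, -0.003281 N).
Azimuth = atan2(E, N) = atan2(-0.002031, -0.003281) = 211.8° ≈ 212°.

212°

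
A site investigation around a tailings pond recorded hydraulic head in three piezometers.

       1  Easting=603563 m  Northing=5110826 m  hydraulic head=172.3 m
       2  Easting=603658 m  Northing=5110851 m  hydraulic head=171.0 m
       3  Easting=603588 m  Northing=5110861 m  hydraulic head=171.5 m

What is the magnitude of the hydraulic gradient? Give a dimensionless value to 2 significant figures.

With h = a·x + b·y + c and 1 as origin, the differences give:
  95·a + 25·b = -1.3
  25·a + 35·b = -0.8
Eliminate b (×35 and ×25, subtract): 2700·a = -25.50 → a = ∂h/∂x = -0.009444
Back-substitute: b = ∂h/∂y = -0.01611.
|∇h| = √(-0.009444² + -0.01611²) = 0.01867

0.019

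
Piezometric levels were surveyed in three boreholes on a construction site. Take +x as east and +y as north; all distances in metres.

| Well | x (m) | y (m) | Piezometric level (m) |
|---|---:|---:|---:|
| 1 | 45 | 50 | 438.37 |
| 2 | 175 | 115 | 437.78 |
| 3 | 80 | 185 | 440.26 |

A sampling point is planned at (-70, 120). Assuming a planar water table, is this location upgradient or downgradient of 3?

upgradient

Differences from 1: to 2 (Δx, Δy, Δh) = (130, 65, -0.59); to 3 = (35, 135, +1.89).
Solve a·Δx + b·Δy = Δh: det = 130·135 − 35·65 = 15275.
∂h/∂x = [(-0.59)·135 − (+1.89)·65] / 15275 = -0.01326
∂h/∂y = [130·(+1.89) − 35·(-0.59)] / 15275 = +0.01744
Head at (-70, 120) = 438.37 + (-0.01326)·(-115) + (+0.01744)·(70) = 441.12 m.
That is higher than the 440.26 m at 3, so the point is upgradient.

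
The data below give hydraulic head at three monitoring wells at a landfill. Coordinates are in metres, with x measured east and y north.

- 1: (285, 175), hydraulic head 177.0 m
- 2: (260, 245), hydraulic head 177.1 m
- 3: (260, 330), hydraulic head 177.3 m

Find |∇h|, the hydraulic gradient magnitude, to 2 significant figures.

Differences from 1: to 2 (Δx, Δy, Δh) = (-25, 70, +0.1); to 3 = (-25, 155, +0.3).
Determinant of the coordinate differences = (-25)·155 − (-25)·70 = -2125.
∂h/∂x = [(+0.1)·155 − (+0.3)·70] / -2125 = +0.002588
∂h/∂y = [(-25)·(+0.3) − (-25)·(+0.1)] / -2125 = +0.002353
|∇h| = √(0.002588² + 0.002353²) = 0.003498

0.0035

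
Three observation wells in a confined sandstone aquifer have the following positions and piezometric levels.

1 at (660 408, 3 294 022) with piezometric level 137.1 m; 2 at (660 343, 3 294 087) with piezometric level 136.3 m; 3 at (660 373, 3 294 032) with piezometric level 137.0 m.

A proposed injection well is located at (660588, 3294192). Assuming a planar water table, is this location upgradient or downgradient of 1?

downgradient

Differences from 1: to 2 (Δx, Δy, Δh) = (-65, 65, -0.8); to 3 = (-35, 10, -0.1).
Determinant of the coordinate differences = (-65)·10 − (-35)·65 = 1625.
∂h/∂x = [(-0.8)·10 − (-0.1)·65] / 1625 = -0.0009231
∂h/∂y = [(-65)·(-0.1) − (-35)·(-0.8)] / 1625 = -0.01323
Head at (660588, 3294192) = 137.1 + (-0.0009231)·(180) + (-0.01323)·(170) = 134.68 m.
That is lower than the 137.1 m at 1, so the point is downgradient.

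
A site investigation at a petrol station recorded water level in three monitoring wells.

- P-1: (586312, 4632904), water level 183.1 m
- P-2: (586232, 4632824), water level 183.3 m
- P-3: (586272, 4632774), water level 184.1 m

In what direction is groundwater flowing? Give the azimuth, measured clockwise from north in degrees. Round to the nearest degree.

323°

Differences from P-1: to P-2 (Δx, Δy, Δh) = (-80, -80, +0.2); to P-3 = (-40, -130, +1.0).
Solve a·Δx + b·Δy = Δh: det = (-80)·(-130) − (-40)·(-80) = 7200.
∂h/∂x = [(+0.2)·(-130) − (+1.0)·(-80)] / 7200 = +0.007500
∂h/∂y = [(-80)·(+1.0) − (-40)·(+0.2)] / 7200 = -0.010000
Flow direction (−∇h) has components (-0.007500 E, +0.010000 N).
Azimuth = atan2(E, N) = atan2(-0.007500, +0.010000) = 323.1° ≈ 323°.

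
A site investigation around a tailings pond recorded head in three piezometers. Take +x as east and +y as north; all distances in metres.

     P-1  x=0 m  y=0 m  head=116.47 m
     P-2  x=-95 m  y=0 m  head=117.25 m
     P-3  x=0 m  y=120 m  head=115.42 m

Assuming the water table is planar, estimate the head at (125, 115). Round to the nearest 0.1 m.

114.4 m

∂h/∂x = (117.25 − 116.47) / (-95 − 0) = -0.008211
∂h/∂y = (115.42 − 116.47) / (120 − 0) = -0.008750
h(125, 115) = 116.47 + (-0.008211)·(125) + (-0.008750)·(115) = 116.47 -1.026 -1.006 = 114.437 m.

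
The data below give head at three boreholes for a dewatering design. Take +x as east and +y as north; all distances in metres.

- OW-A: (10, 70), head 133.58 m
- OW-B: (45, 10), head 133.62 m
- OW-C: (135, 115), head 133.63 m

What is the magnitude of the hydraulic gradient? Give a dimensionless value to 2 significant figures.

Differences from OW-A: to OW-B (Δx, Δy, Δh) = (35, -60, +0.04); to OW-C = (125, 45, +0.05).
Solve a·Δx + b·Δy = Δh: det = 35·45 − 125·(-60) = 9075.
∂h/∂x = [(+0.04)·45 − (+0.05)·(-60)] / 9075 = +0.0005289
∂h/∂y = [35·(+0.05) − 125·(+0.04)] / 9075 = -0.0003581
|∇h| = √(0.0005289² + -0.0003581²) = 0.0006387

0.00064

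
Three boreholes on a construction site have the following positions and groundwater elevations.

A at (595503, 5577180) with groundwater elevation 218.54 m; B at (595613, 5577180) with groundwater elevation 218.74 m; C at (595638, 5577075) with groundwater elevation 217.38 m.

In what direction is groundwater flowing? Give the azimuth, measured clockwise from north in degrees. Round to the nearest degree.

Differences from A: to B (Δx, Δy, Δh) = (110, 0, +0.20); to C = (135, -105, -1.16).
Solve a·Δx + b·Δy = Δh: det = 110·(-105) − 135·0 = -11550.
∂h/∂x = [(+0.20)·(-105) − (-1.16)·0] / -11550 = +0.001818
∂h/∂y = [110·(-1.16) − 135·(+0.20)] / -11550 = +0.01339
Flow direction (−∇h) has components (-0.001818 E, -0.01339 N).
Azimuth = atan2(E, N) = atan2(-0.001818, -0.01339) = 187.7° ≈ 188°.

188°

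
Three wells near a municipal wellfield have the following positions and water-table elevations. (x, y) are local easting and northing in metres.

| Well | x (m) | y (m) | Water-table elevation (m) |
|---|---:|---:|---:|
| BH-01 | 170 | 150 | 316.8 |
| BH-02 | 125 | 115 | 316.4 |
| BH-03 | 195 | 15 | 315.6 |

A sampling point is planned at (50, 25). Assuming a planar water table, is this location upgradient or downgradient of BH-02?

With h = a·x + b·y + c and BH-01 as origin, the differences give:
  (-45)·a + (-35)·b = -0.4
  25·a + (-135)·b = -1.2
Eliminate b (×(-135) and ×(-35), subtract): 6950·a = 12.00 → a = ∂h/∂x = +0.001727
Back-substitute: b = ∂h/∂y = +0.009209.
Head at (50, 25) = 316.8 + (+0.001727)·(-120) + (+0.009209)·(-125) = 315.44 m.
That is lower than the 316.4 m at BH-02, so the point is downgradient.

downgradient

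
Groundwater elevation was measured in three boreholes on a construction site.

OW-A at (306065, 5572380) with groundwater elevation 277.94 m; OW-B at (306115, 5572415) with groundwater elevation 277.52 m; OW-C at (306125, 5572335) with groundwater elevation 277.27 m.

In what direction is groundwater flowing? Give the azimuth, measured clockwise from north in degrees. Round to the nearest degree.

101°

Differences from OW-A: to OW-B (Δx, Δy, Δh) = (50, 35, -0.42); to OW-C = (60, -45, -0.67).
Solve a·Δx + b·Δy = Δh: det = 50·(-45) − 60·35 = -4350.
∂h/∂x = [(-0.42)·(-45) − (-0.67)·35] / -4350 = -0.009736
∂h/∂y = [50·(-0.67) − 60·(-0.42)] / -4350 = +0.001908
Flow direction (−∇h) has components (+0.009736 E, -0.001908 N).
Azimuth = atan2(E, N) = atan2(+0.009736, -0.001908) = 101.1° ≈ 101°.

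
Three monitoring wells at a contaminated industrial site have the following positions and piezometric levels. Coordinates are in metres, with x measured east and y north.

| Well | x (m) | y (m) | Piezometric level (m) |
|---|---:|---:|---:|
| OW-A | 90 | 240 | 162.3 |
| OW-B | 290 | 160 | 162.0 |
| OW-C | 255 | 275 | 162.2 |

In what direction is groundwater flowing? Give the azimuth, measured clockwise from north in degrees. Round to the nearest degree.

148°

With h = a·x + b·y + c and OW-A as origin, the differences give:
  200·a + (-80)·b = -0.3
  165·a + 35·b = -0.1
Eliminate b (×35 and ×(-80), subtract): 20200·a = -18.50 → a = ∂h/∂x = -0.0009158
Back-substitute: b = ∂h/∂y = +0.001460.
Flow direction (−∇h) has components (+0.0009158 E, -0.001460 N).
Azimuth = atan2(E, N) = atan2(+0.0009158, -0.001460) = 147.9° ≈ 148°.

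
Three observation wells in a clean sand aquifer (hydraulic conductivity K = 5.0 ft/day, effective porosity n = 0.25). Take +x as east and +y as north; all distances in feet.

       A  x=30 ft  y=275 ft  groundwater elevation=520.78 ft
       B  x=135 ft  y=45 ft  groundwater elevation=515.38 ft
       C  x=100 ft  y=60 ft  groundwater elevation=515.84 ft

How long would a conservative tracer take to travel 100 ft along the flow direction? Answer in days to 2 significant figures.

With h = a·x + b·y + c and A as origin, the differences give:
  105·a + (-230)·b = -5.40
  70·a + (-215)·b = -4.94
Eliminate b (×(-215) and ×(-230), subtract): -6475·a = 24.800 → a = ∂h/∂x = -0.003830
Back-substitute: b = ∂h/∂y = +0.02173.
|∇h| = √(-0.003830² + 0.02173²) = 0.02206
Seepage velocity v = K·i/n = 5.0 × 0.02206 / 0.25 = 0.4412 ft/day.
t = 100 / 0.4412 = 226.7 days.

230 days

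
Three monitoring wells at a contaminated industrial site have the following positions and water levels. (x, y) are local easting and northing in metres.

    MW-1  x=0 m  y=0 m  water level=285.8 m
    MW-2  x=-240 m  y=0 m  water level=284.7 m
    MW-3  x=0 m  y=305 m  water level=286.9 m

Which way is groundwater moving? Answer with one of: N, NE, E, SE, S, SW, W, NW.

∂h/∂x = (284.7 − 285.8) / (-240 − 0) = +0.004583
∂h/∂y = (286.9 − 285.8) / (305 − 0) = +0.003607
Flow = −∇h = (-0.004583 east, -0.003607 north), which points southwest.

SW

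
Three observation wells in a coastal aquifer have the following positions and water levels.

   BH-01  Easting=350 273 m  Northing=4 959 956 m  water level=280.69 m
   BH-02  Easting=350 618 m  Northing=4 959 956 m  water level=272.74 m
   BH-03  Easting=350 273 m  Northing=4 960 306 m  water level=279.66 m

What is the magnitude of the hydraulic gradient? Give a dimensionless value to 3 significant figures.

∂h/∂x = (272.74 − 280.69) / (350618 − 350273) = -0.02304
∂h/∂y = (279.66 − 280.69) / (4960306 − 4959956) = -0.002943
|∇h| = √(-0.02304² + -0.002943²) = 0.02323

0.0232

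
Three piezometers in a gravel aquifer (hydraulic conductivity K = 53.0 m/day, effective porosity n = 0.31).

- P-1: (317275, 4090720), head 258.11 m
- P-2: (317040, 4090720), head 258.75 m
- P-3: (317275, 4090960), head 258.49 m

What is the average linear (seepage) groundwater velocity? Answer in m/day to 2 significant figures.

∂h/∂x = (258.75 − 258.11) / (317040 − 317275) = -0.002723
∂h/∂y = (258.49 − 258.11) / (4090960 − 4090720) = +0.001583
|∇h| = √(-0.002723² + 0.001583²) = 0.00315
Seepage velocity v = K·i/n = 53.0 × 0.00315 / 0.31 = 0.5385 m/day.

0.54 m/day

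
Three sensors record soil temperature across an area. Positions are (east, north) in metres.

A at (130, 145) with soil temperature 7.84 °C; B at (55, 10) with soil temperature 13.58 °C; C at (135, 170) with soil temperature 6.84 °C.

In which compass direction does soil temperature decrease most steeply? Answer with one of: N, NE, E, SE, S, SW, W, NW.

N

Differences from A: to B (Δx, Δy, Δh) = (-75, -135, +5.74); to C = (5, 25, -1.00).
Determinant of the coordinate differences = (-75)·25 − 5·(-135) = -1200.
∂T/∂x = [(+5.74)·25 − (-1.00)·(-135)] / -1200 = -0.007083
∂T/∂y = [(-75)·(-1.00) − 5·(+5.74)] / -1200 = -0.03858
Steepest decrease is along −∇f = (+0.007083 E, +0.03858 N) → north.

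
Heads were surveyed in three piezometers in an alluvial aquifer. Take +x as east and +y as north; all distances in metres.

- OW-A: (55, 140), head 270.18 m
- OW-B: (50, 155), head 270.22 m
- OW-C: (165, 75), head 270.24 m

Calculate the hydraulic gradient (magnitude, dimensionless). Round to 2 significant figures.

0.0044

Differences from OW-A: to OW-B (Δx, Δy, Δh) = (-5, 15, +0.04); to OW-C = (110, -65, +0.06).
Solve a·Δx + b·Δy = Δh: det = (-5)·(-65) − 110·15 = -1325.
∂h/∂x = [(+0.04)·(-65) − (+0.06)·15] / -1325 = +0.002642
∂h/∂y = [(-5)·(+0.06) − 110·(+0.04)] / -1325 = +0.003547
|∇h| = √(0.002642² + 0.003547²) = 0.004423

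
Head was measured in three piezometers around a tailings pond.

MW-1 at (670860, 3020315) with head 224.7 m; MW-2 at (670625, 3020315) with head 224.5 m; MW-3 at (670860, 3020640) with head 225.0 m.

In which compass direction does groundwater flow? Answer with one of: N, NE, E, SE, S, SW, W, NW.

SW

∂h/∂x = (224.5 − 224.7) / (670625 − 670860) = +0.0008511
∂h/∂y = (225.0 − 224.7) / (3020640 − 3020315) = +0.0009231
Flow = −∇h = (-0.0008511 east, -0.0009231 north), which points southwest.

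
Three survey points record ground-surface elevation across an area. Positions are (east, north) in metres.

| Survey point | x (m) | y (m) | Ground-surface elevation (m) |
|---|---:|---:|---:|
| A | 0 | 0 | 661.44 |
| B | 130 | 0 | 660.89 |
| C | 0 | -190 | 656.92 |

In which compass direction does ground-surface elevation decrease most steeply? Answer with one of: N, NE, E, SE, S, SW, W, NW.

∂z/∂x = (660.89 − 661.44) / (130 − 0) = -0.004231
∂z/∂y = (656.92 − 661.44) / (-190 − 0) = +0.02379
Steepest decrease is along −∇f = (+0.004231 E, -0.02379 N) → south.

S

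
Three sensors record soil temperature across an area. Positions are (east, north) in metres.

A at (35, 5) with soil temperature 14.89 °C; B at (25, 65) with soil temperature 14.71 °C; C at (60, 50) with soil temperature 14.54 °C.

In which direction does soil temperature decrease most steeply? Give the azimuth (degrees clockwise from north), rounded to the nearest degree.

058°

With T = a·x + b·y + c and A as origin, the differences give:
  (-10)·a + 60·b = -0.18
  25·a + 45·b = -0.35
Eliminate b (×45 and ×60, subtract): -1950·a = 12.900 → a = ∂T/∂x = -0.006615
Back-substitute: b = ∂T/∂y = -0.004103.
Steepest decrease is along −∇f: components (+0.006615 E, +0.004103 N).
Azimuth = atan2(+0.006615, +0.004103) = 58.2° ≈ 058°.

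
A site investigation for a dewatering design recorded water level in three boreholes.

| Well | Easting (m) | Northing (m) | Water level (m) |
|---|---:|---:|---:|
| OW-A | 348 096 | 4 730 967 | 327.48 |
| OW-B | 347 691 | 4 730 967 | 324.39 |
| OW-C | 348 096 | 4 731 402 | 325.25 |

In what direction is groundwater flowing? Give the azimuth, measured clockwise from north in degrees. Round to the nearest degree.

304°

∂h/∂x = (324.39 − 327.48) / (347691 − 348096) = +0.007630
∂h/∂y = (325.25 − 327.48) / (4731402 − 4730967) = -0.005126
Flow direction (−∇h) has components (-0.007630 E, +0.005126 N).
Azimuth = atan2(E, N) = atan2(-0.007630, +0.005126) = 303.9° ≈ 304°.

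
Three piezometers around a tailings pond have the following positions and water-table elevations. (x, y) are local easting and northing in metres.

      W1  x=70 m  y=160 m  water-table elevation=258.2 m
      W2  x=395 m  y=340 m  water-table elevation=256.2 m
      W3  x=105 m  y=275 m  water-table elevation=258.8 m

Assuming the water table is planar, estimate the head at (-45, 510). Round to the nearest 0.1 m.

262.4 m

Taking W1 as reference: W2−W1 = (325, 180, -2.0); W3−W1 = (35, 115, +0.6).
Solve a·Δx + b·Δy = Δh: det = 325·115 − 35·180 = 31075.
∂h/∂x = [(-2.0)·115 − (+0.6)·180] / 31075 = -0.01088
∂h/∂y = [325·(+0.6) − 35·(-2.0)] / 31075 = +0.008528
h(-45, 510) = 258.2 + (-0.01088)·(-115) + (+0.008528)·(350) = 258.2 +1.251 +2.985 = 262.436 m.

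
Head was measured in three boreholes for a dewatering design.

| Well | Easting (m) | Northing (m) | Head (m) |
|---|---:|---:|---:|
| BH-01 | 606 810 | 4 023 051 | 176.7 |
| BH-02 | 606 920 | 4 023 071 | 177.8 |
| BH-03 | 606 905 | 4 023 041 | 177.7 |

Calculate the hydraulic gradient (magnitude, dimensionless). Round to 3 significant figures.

Taking BH-01 as reference: BH-02−BH-01 = (110, 20, +1.1); BH-03−BH-01 = (95, -10, +1.0).
Determinant of the coordinate differences = 110·(-10) − 95·20 = -3000.
∂h/∂x = [(+1.1)·(-10) − (+1.0)·20] / -3000 = +0.01033
∂h/∂y = [110·(+1.0) − 95·(+1.1)] / -3000 = -0.001833
|∇h| = √(0.01033² + -0.001833²) = 0.01049

0.0105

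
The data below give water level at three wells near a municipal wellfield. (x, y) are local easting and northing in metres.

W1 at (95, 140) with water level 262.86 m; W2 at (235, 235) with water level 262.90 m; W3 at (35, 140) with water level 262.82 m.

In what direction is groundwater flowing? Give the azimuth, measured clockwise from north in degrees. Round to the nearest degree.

Three-point gradient (reference W1): Δ to W2 = (140, 95, +0.04), Δ to W3 = (-60, 0, -0.04).
∂h/∂x = +0.0006667, ∂h/∂y = -0.0005614 (det = 5700).
Flow direction (−∇h) has components (-0.0006667 E, +0.0005614 N).
Azimuth = atan2(E, N) = atan2(-0.0006667, +0.0005614) = 310.1° ≈ 310°.

310°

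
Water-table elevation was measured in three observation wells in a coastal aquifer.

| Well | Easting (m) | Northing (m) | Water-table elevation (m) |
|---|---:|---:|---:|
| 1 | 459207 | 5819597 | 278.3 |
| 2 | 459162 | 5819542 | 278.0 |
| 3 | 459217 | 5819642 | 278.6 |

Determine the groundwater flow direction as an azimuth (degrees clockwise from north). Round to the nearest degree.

164°

Taking 1 as reference: 2−1 = (-45, -55, -0.3); 3−1 = (10, 45, +0.3).
Solve a·Δx + b·Δy = Δh: det = (-45)·45 − 10·(-55) = -1475.
∂h/∂x = [(-0.3)·45 − (+0.3)·(-55)] / -1475 = -0.002034
∂h/∂y = [(-45)·(+0.3) − 10·(-0.3)] / -1475 = +0.007119
Flow direction (−∇h) has components (+0.002034 E, -0.007119 N).
Azimuth = atan2(E, N) = atan2(+0.002034, -0.007119) = 164.1° ≈ 164°.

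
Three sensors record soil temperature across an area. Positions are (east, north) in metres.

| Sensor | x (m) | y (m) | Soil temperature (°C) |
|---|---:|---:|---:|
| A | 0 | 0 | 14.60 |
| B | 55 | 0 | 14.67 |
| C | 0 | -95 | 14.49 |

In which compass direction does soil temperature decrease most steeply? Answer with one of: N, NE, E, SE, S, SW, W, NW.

∂T/∂x = (14.67 − 14.60) / (55 − 0) = +0.001273
∂T/∂y = (14.49 − 14.60) / (-95 − 0) = +0.001158
Steepest decrease is along −∇f = (-0.001273 E, -0.001158 N) → southwest.

SW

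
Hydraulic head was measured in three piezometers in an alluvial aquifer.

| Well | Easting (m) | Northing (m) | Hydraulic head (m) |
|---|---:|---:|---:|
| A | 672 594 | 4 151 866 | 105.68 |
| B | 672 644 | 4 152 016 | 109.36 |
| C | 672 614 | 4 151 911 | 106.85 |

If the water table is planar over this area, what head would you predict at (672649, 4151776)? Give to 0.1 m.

104.6 m

Three-point gradient (reference A): Δ to B = (50, 150, +3.68), Δ to C = (20, 45, +1.17).
∂h/∂x = +0.01320, ∂h/∂y = +0.02013 (det = -750).
h(672649, 4151776) = 105.68 + (+0.01320)·(55) + (+0.02013)·(-90) = 105.68 +0.726 -1.812 = 104.594 m.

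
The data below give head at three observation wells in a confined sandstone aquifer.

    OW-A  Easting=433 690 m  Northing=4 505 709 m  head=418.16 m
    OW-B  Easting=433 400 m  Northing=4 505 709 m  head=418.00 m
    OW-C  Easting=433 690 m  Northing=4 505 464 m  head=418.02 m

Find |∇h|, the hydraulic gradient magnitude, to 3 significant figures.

∂h/∂x = (418.00 − 418.16) / (433400 − 433690) = +0.0005517
∂h/∂y = (418.02 − 418.16) / (4505464 − 4505709) = +0.0005714
|∇h| = √(0.0005517² + 0.0005714²) = 0.0007943

0.000794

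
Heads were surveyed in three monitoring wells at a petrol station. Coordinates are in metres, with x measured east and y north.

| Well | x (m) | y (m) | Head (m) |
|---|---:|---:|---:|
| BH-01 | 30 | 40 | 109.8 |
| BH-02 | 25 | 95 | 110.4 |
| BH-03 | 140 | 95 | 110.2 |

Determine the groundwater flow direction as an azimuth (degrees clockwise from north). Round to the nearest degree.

171°

Taking BH-01 as reference: BH-02−BH-01 = (-5, 55, +0.6); BH-03−BH-01 = (110, 55, +0.4).
Solve a·Δx + b·Δy = Δh: det = (-5)·55 − 110·55 = -6325.
∂h/∂x = [(+0.6)·55 − (+0.4)·55] / -6325 = -0.001739
∂h/∂y = [(-5)·(+0.4) − 110·(+0.6)] / -6325 = +0.01075
Flow direction (−∇h) has components (+0.001739 E, -0.01075 N).
Azimuth = atan2(E, N) = atan2(+0.001739, -0.01075) = 170.8° ≈ 171°.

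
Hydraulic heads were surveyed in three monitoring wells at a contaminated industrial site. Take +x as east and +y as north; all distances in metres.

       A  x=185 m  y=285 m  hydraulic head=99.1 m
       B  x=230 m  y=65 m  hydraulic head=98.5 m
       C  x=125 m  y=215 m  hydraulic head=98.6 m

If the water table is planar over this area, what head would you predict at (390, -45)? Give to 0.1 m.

98.8 m

With h = a·x + b·y + c and A as origin, the differences give:
  45·a + (-220)·b = -0.6
  (-60)·a + (-70)·b = -0.5
Eliminate b (×(-70) and ×(-220), subtract): -16350·a = -68.00 → a = ∂h/∂x = +0.004159
Back-substitute: b = ∂h/∂y = +0.003578.
h(390, -45) = 99.1 + (+0.004159)·(205) + (+0.003578)·(-330) = 99.1 +0.853 -1.181 = 98.772 m.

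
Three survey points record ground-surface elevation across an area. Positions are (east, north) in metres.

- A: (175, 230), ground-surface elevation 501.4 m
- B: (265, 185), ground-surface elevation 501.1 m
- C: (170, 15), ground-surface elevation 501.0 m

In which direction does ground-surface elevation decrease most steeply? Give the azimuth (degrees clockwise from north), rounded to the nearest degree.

Taking A as reference: B−A = (90, -45, -0.3); C−A = (-5, -215, -0.4).
Solve a·Δx + b·Δy = Δz: det = 90·(-215) − (-5)·(-45) = -19575.
∂z/∂x = [(-0.3)·(-215) − (-0.4)·(-45)] / -19575 = -0.002375
∂z/∂y = [90·(-0.4) − (-5)·(-0.3)] / -19575 = +0.001916
Steepest decrease is along −∇f: components (+0.002375 E, -0.001916 N).
Azimuth = atan2(+0.002375, -0.001916) = 128.9° ≈ 129°.

129°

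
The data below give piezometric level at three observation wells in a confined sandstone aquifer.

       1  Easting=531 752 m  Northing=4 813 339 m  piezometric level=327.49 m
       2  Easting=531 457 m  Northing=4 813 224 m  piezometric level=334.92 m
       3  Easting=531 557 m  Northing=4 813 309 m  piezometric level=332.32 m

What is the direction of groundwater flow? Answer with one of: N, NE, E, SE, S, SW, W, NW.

Taking 1 as reference: 2−1 = (-295, -115, +7.43); 3−1 = (-195, -30, +4.83).
Determinant of the coordinate differences = (-295)·(-30) − (-195)·(-115) = -13575.
∂h/∂x = [(+7.43)·(-30) − (+4.83)·(-115)] / -13575 = -0.02450
∂h/∂y = [(-295)·(+4.83) − (-195)·(+7.43)] / -13575 = -0.001768
Flow = −∇h = (+0.02450 east, +0.001768 north), which points east.

E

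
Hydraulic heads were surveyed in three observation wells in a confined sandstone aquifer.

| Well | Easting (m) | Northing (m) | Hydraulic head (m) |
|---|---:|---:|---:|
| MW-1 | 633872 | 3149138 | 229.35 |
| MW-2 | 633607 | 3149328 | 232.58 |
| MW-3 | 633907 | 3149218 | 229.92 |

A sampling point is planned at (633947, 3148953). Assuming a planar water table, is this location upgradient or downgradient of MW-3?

downgradient

Three-point gradient (reference MW-1): Δ to MW-2 = (-265, 190, +3.23), Δ to MW-3 = (35, 80, +0.57).
∂h/∂x = -0.005390, ∂h/∂y = +0.009483 (det = -27850).
Head at (633947, 3148953) = 229.35 + (-0.005390)·(75) + (+0.009483)·(-185) = 227.19 m.
That is lower than the 229.92 m at MW-3, so the point is downgradient.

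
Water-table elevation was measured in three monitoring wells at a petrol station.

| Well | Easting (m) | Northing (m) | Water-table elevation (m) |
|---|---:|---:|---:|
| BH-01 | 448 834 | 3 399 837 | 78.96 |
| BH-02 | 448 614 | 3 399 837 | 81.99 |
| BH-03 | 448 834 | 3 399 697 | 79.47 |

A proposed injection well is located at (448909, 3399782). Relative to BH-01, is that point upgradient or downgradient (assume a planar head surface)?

∂h/∂x = (81.99 − 78.96) / (448614 − 448834) = -0.01377
∂h/∂y = (79.47 − 78.96) / (3399697 − 3399837) = -0.003643
Head at (448909, 3399782) = 78.96 + (-0.01377)·(75) + (-0.003643)·(-55) = 78.13 m.
That is lower than the 78.96 m at BH-01, so the point is downgradient.

downgradient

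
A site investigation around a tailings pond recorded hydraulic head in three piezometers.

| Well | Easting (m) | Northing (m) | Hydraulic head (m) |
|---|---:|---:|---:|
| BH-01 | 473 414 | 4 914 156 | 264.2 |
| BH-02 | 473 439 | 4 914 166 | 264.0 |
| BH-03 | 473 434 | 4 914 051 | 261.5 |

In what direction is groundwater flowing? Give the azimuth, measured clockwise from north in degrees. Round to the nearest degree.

With h = a·x + b·y + c and BH-01 as origin, the differences give:
  25·a + 10·b = -0.2
  20·a + (-105)·b = -2.7
Eliminate b (×(-105) and ×10, subtract): -2825·a = 48.00 → a = ∂h/∂x = -0.01699
Back-substitute: b = ∂h/∂y = +0.02248.
Flow direction (−∇h) has components (+0.01699 E, -0.02248 N).
Azimuth = atan2(E, N) = atan2(+0.01699, -0.02248) = 142.9° ≈ 143°.

143°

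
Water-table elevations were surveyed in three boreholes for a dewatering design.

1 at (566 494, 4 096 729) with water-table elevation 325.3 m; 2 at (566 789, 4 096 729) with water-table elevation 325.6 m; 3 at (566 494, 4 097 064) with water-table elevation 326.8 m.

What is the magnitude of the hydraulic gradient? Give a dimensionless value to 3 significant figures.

0.00459

∂h/∂x = (325.6 − 325.3) / (566789 − 566494) = +0.001017
∂h/∂y = (326.8 − 325.3) / (4097064 − 4096729) = +0.004478
|∇h| = √(0.001017² + 0.004478²) = 0.004592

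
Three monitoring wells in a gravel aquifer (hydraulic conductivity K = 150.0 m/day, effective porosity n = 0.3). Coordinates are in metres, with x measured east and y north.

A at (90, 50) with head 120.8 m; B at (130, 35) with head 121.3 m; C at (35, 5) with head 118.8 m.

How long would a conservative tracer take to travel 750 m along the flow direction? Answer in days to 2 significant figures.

53 days

Three-point gradient (reference A): Δ to B = (40, -15, +0.5), Δ to C = (-55, -45, -2.0).
∂h/∂x = +0.02000, ∂h/∂y = +0.02000 (det = -2625).
|∇h| = √(0.02000² + 0.02000²) = 0.02828
Seepage velocity v = K·i/n = 150.0 × 0.02828 / 0.3 = 14.14 m/day.
t = 750 / 14.14 = 53.04 days.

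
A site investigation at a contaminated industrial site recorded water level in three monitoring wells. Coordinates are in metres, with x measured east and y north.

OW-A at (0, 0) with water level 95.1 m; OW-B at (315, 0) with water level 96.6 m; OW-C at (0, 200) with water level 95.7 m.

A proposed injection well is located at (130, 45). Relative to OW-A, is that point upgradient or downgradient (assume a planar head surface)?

upgradient

∂h/∂x = (96.6 − 95.1) / (315 − 0) = +0.004762
∂h/∂y = (95.7 − 95.1) / (200 − 0) = +0.003000
Head at (130, 45) = 95.1 + (+0.004762)·(130) + (+0.003000)·(45) = 95.85 m.
That is higher than the 95.1 m at OW-A, so the point is upgradient.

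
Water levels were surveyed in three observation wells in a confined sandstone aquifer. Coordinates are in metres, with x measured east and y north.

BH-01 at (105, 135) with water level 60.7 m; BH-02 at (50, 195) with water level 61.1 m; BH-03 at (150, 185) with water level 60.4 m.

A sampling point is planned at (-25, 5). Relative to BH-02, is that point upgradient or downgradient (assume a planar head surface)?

upgradient

With h = a·x + b·y + c and BH-01 as origin, the differences give:
  (-55)·a + 60·b = +0.4
  45·a + 50·b = -0.3
Eliminate b (×50 and ×60, subtract): -5450·a = 38.00 → a = ∂h/∂x = -0.006972
Back-substitute: b = ∂h/∂y = +0.0002752.
Head at (-25, 5) = 60.7 + (-0.006972)·(-130) + (+0.0002752)·(-130) = 61.57 m.
That is higher than the 61.1 m at BH-02, so the point is upgradient.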